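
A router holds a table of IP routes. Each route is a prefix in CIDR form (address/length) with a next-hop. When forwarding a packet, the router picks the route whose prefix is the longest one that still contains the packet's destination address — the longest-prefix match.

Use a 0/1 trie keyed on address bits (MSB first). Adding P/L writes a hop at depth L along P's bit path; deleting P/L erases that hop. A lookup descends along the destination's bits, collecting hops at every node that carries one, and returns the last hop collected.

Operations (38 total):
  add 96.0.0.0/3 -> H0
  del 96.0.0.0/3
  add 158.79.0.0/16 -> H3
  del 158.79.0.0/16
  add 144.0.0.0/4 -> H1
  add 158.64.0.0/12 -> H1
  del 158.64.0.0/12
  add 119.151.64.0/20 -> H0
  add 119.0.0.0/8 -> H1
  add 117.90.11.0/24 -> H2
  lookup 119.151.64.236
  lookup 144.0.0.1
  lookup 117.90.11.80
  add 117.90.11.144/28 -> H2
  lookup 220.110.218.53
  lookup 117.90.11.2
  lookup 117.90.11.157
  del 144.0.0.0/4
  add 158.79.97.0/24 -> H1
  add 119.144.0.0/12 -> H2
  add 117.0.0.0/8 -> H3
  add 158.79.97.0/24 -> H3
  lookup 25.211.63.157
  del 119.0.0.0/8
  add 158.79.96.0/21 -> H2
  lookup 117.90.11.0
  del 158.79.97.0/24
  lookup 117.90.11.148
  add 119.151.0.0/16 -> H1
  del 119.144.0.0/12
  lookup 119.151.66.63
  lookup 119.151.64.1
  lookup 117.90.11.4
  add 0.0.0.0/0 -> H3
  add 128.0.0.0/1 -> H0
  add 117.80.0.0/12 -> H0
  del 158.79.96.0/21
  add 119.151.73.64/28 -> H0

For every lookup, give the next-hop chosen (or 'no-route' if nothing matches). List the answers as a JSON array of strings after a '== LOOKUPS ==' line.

Process each operation:
  + 96.0.0.0/3 (H0) depth=3
  del 96.0.0.0/3 (clear depth 3)
  + 158.79.0.0/16 (H3) depth=16
  del 158.79.0.0/16 (clear depth 16)
  + 144.0.0.0/4 (H1) depth=4
  + 158.64.0.0/12 (H1) depth=12
  del 158.64.0.0/12 (clear depth 12)
  + 119.151.64.0/20 (H0) depth=20
  + 119.0.0.0/8 (H1) depth=8
  + 117.90.11.0/24 (H2) depth=24
  lookup 119.151.64.236: bits 01110111100101110100 walk d0:-→d1:-→d2:-→d3:-→d4:-→d5:-→d6:-→d7:-→d8:H1→d9:-→d10:-→d11:-→d12:-→d13:-→d14:-→d15:-→d16:-→d17:-→d18:-→d19:-→d20:H0 -> H0
  lookup 144.0.0.1: bits 1001 walk d0:-→d1:-→d2:-→d3:-→d4:H1 -> H1
  lookup 117.90.11.80: bits 011101010101101000001011 walk d0:-→d1:-→d2:-→d3:-→d4:-→d5:-→d6:-→d7:-→d8:-→d9:-→d10:-→d11:-→d12:-→d13:-→d14:-→d15:-→d16:-→d17:-→d18:-→d19:-→d20:-→d21:-→d22:-→d23:-→d24:H2 -> H2
  + 117.90.11.144/28 (H2) depth=28
  lookup 220.110.218.53: bits 1 walk d0:-→d1:- -> no-route
  lookup 117.90.11.2: bits 011101010101101000001011 walk d0:-→d1:-→d2:-→d3:-→d4:-→d5:-→d6:-→d7:-→d8:-→d9:-→d10:-→d11:-→d12:-→d13:-→d14:-→d15:-→d16:-→d17:-→d18:-→d19:-→d20:-→d21:-→d22:-→d23:-→d24:H2 -> H2
  lookup 117.90.11.157: bits 0111010101011010000010111001 walk d0:-→d1:-→d2:-→d3:-→d4:-→d5:-→d6:-→d7:-→d8:-→d9:-→d10:-→d11:-→d12:-→d13:-→d14:-→d15:-→d16:-→d17:-→d18:-→d19:-→d20:-→d21:-→d22:-→d23:-→d24:H2→d25:-→d26:-→d27:-→d28:H2 -> H2
  del 144.0.0.0/4 (clear depth 4)
  + 158.79.97.0/24 (H1) depth=24
  + 119.144.0.0/12 (H2) depth=12
  + 117.0.0.0/8 (H3) depth=8
  + 158.79.97.0/24 (H3) depth=24
  lookup 25.211.63.157: bits 0 walk d0:-→d1:- -> no-route
  del 119.0.0.0/8 (clear depth 8)
  + 158.79.96.0/21 (H2) depth=21
  lookup 117.90.11.0: bits 011101010101101000001011 walk d0:-→d1:-→d2:-→d3:-→d4:-→d5:-→d6:-→d7:-→d8:H3→d9:-→d10:-→d11:-→d12:-→d13:-→d14:-→d15:-→d16:-→d17:-→d18:-→d19:-→d20:-→d21:-→d22:-→d23:-→d24:H2 -> H2
  del 158.79.97.0/24 (clear depth 24)
  lookup 117.90.11.148: bits 0111010101011010000010111001 walk d0:-→d1:-→d2:-→d3:-→d4:-→d5:-→d6:-→d7:-→d8:H3→d9:-→d10:-→d11:-→d12:-→d13:-→d14:-→d15:-→d16:-→d17:-→d18:-→d19:-→d20:-→d21:-→d22:-→d23:-→d24:H2→d25:-→d26:-→d27:-→d28:H2 -> H2
  + 119.151.0.0/16 (H1) depth=16
  del 119.144.0.0/12 (clear depth 12)
  lookup 119.151.66.63: bits 01110111100101110100 walk d0:-→d1:-→d2:-→d3:-→d4:-→d5:-→d6:-→d7:-→d8:-→d9:-→d10:-→d11:-→d12:-→d13:-→d14:-→d15:-→d16:H1→d17:-→d18:-→d19:-→d20:H0 -> H0
  lookup 119.151.64.1: bits 01110111100101110100 walk d0:-→d1:-→d2:-→d3:-→d4:-→d5:-→d6:-→d7:-→d8:-→d9:-→d10:-→d11:-→d12:-→d13:-→d14:-→d15:-→d16:H1→d17:-→d18:-→d19:-→d20:H0 -> H0
  lookup 117.90.11.4: bits 011101010101101000001011 walk d0:-→d1:-→d2:-→d3:-→d4:-→d5:-→d6:-→d7:-→d8:H3→d9:-→d10:-→d11:-→d12:-→d13:-→d14:-→d15:-→d16:-→d17:-→d18:-→d19:-→d20:-→d21:-→d22:-→d23:-→d24:H2 -> H2
  + 0.0.0.0/0 (H3) depth=0
  + 128.0.0.0/1 (H0) depth=1
  + 117.80.0.0/12 (H0) depth=12
  del 158.79.96.0/21 (clear depth 21)
  + 119.151.73.64/28 (H0) depth=28

== LOOKUPS ==
["H0","H1","H2","no-route","H2","H2","no-route","H2","H2","H0","H0","H2"]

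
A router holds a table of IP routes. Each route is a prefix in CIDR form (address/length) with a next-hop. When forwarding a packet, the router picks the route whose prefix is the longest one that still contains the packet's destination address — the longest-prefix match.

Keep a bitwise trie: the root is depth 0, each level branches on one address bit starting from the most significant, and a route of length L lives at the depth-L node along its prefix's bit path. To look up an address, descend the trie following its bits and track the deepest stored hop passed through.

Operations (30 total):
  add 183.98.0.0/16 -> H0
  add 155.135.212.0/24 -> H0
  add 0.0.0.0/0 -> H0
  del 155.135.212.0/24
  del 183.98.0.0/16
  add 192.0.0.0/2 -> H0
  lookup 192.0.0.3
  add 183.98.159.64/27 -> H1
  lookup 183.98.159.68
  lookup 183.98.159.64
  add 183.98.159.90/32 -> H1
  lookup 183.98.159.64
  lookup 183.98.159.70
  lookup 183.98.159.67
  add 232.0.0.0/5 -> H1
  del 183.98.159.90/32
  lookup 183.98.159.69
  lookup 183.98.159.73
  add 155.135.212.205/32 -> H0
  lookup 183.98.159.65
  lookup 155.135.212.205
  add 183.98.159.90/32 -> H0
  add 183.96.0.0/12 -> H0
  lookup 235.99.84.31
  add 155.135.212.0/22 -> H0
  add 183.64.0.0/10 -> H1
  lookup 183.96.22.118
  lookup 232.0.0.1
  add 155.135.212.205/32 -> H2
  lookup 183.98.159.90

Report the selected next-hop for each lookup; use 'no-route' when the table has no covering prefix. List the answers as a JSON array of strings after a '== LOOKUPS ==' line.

Apply in order:
  + 183.98.0.0/16 (H0) depth=16
  + 155.135.212.0/24 (H0) depth=24
  + 0.0.0.0/0 (H0) depth=0
  - 155.135.212.0/24 clear@24
  - 183.98.0.0/16 clear@16
  + 192.0.0.0/2 (H0) depth=2
  lookup 192.0.0.3: bits 11 walk d0:H0→d1:-→d2:H0 -> H0
  + 183.98.159.64/27 (H1) depth=27
  lookup 183.98.159.68: bits 101101110110001010011111010 walk d0:H0→d1:-→d2:-→d3:-→d4:-→d5:-→d6:-→d7:-→d8:-→d9:-→d10:-→d11:-→d12:-→d13:-→d14:-→d15:-→d16:-→d17:-→d18:-→d19:-→d20:-→d21:-→d22:-→d23:-→d24:-→d25:-→d26:-→d27:H1 -> H1
  lookup 183.98.159.64: bits 101101110110001010011111010 walk d0:H0→d1:-→d2:-→d3:-→d4:-→d5:-→d6:-→d7:-→d8:-→d9:-→d10:-→d11:-→d12:-→d13:-→d14:-→d15:-→d16:-→d17:-→d18:-→d19:-→d20:-→d21:-→d22:-→d23:-→d24:-→d25:-→d26:-→d27:H1 -> H1
  + 183.98.159.90/32 (H1) depth=32
  lookup 183.98.159.64: bits 101101110110001010011111010 walk d0:H0→d1:-→d2:-→d3:-→d4:-→d5:-→d6:-→d7:-→d8:-→d9:-→d10:-→d11:-→d12:-→d13:-→d14:-→d15:-→d16:-→d17:-→d18:-→d19:-→d20:-→d21:-→d22:-→d23:-→d24:-→d25:-→d26:-→d27:H1 -> H1
  lookup 183.98.159.70: bits 101101110110001010011111010 walk d0:H0→d1:-→d2:-→d3:-→d4:-→d5:-→d6:-→d7:-→d8:-→d9:-→d10:-→d11:-→d12:-→d13:-→d14:-→d15:-→d16:-→d17:-→d18:-→d19:-→d20:-→d21:-→d22:-→d23:-→d24:-→d25:-→d26:-→d27:H1 -> H1
  lookup 183.98.159.67: bits 101101110110001010011111010 walk d0:H0→d1:-→d2:-→d3:-→d4:-→d5:-→d6:-→d7:-→d8:-→d9:-→d10:-→d11:-→d12:-→d13:-→d14:-→d15:-→d16:-→d17:-→d18:-→d19:-→d20:-→d21:-→d22:-→d23:-→d24:-→d25:-→d26:-→d27:H1 -> H1
  + 232.0.0.0/5 (H1) depth=5
  - 183.98.159.90/32 clear@32
  lookup 183.98.159.69: bits 101101110110001010011111010 walk d0:H0→d1:-→d2:-→d3:-→d4:-→d5:-→d6:-→d7:-→d8:-→d9:-→d10:-→d11:-→d12:-→d13:-→d14:-→d15:-→d16:-→d17:-→d18:-→d19:-→d20:-→d21:-→d22:-→d23:-→d24:-→d25:-→d26:-→d27:H1 -> H1
  lookup 183.98.159.73: bits 101101110110001010011111010 walk d0:H0→d1:-→d2:-→d3:-→d4:-→d5:-→d6:-→d7:-→d8:-→d9:-→d10:-→d11:-→d12:-→d13:-→d14:-→d15:-→d16:-→d17:-→d18:-→d19:-→d20:-→d21:-→d22:-→d23:-→d24:-→d25:-→d26:-→d27:H1 -> H1
  + 155.135.212.205/32 (H0) depth=32
  lookup 183.98.159.65: bits 101101110110001010011111010 walk d0:H0→d1:-→d2:-→d3:-→d4:-→d5:-→d6:-→d7:-→d8:-→d9:-→d10:-→d11:-→d12:-→d13:-→d14:-→d15:-→d16:-→d17:-→d18:-→d19:-→d20:-→d21:-→d22:-→d23:-→d24:-→d25:-→d26:-→d27:H1 -> H1
  lookup 155.135.212.205: bits 10011011100001111101010011001101 walk d0:H0→d1:-→d2:-→d3:-→d4:-→d5:-→d6:-→d7:-→d8:-→d9:-→d10:-→d11:-→d12:-→d13:-→d14:-→d15:-→d16:-→d17:-→d18:-→d19:-→d20:-→d21:-→d22:-→d23:-→d24:-→d25:-→d26:-→d27:-→d28:-→d29:-→d30:-→d31:-→d32:H0 -> H0
  + 183.98.159.90/32 (H0) depth=32
  + 183.96.0.0/12 (H0) depth=12
  lookup 235.99.84.31: bits 11101 walk d0:H0→d1:-→d2:H0→d3:-→d4:-→d5:H1 -> H1
  + 155.135.212.0/22 (H0) depth=22
  + 183.64.0.0/10 (H1) depth=10
  lookup 183.96.22.118: bits 10110111011000 walk d0:H0→d1:-→d2:-→d3:-→d4:-→d5:-→d6:-→d7:-→d8:-→d9:-→d10:H1→d11:-→d12:H0→d13:-→d14:- -> H0
  lookup 232.0.0.1: bits 11101 walk d0:H0→d1:-→d2:H0→d3:-→d4:-→d5:H1 -> H1
  + 155.135.212.205/32 (H2) depth=32
  lookup 183.98.159.90: bits 10110111011000101001111101011010 walk d0:H0→d1:-→d2:-→d3:-→d4:-→d5:-→d6:-→d7:-→d8:-→d9:-→d10:H1→d11:-→d12:H0→d13:-→d14:-→d15:-→d16:-→d17:-→d18:-→d19:-→d20:-→d21:-→d22:-→d23:-→d24:-→d25:-→d26:-→d27:H1→d28:-→d29:-→d30:-→d31:-→d32:H0 -> H0

== LOOKUPS ==
["H0","H1","H1","H1","H1","H1","H1","H1","H1","H0","H1","H0","H1","H0"]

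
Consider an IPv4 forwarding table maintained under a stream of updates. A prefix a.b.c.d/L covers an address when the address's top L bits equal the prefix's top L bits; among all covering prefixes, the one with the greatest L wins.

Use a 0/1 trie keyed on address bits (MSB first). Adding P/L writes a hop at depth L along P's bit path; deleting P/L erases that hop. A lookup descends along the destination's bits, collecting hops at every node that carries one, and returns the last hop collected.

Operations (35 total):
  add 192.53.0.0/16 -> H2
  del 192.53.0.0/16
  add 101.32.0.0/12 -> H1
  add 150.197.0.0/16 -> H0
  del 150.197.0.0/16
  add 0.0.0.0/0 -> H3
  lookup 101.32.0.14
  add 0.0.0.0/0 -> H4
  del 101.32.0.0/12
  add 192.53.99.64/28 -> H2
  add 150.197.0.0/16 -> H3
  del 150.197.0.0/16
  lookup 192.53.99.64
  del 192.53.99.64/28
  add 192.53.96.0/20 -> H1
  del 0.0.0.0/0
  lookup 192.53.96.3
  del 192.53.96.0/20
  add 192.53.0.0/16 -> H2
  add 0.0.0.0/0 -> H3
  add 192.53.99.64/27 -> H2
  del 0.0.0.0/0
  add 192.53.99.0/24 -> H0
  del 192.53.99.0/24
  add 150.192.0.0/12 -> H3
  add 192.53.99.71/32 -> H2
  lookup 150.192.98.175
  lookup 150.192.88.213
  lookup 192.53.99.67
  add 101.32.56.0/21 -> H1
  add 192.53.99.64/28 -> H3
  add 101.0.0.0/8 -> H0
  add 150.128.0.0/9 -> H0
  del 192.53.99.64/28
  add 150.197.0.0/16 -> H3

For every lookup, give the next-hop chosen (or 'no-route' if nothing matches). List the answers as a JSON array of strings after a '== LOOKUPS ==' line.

Apply in order:
  + 192.53.0.0/16 (H2) depth=16
  - 192.53.0.0/16 clear@16
  + 101.32.0.0/12 (H1) depth=12
  + 150.197.0.0/16 (H0) depth=16
  - 150.197.0.0/16 clear@16
  + 0.0.0.0/0 (H3) depth=0
  lookup 101.32.0.14: bits 011001010010 walk d0:H3→d1:-→d2:-→d3:-→d4:-→d5:-→d6:-→d7:-→d8:-→d9:-→d10:-→d11:-→d12:H1 -> H1
  + 0.0.0.0/0 (H4) depth=0
  - 101.32.0.0/12 clear@12
  + 192.53.99.64/28 (H2) depth=28
  + 150.197.0.0/16 (H3) depth=16
  - 150.197.0.0/16 clear@16
  lookup 192.53.99.64: bits 1100000000110101011000110100 walk d0:H4→d1:-→d2:-→d3:-→d4:-→d5:-→d6:-→d7:-→d8:-→d9:-→d10:-→d11:-→d12:-→d13:-→d14:-→d15:-→d16:-→d17:-→d18:-→d19:-→d20:-→d21:-→d22:-→d23:-→d24:-→d25:-→d26:-→d27:-→d28:H2 -> H2
  - 192.53.99.64/28 clear@28
  + 192.53.96.0/20 (H1) depth=20
  - 0.0.0.0/0 clear@0
  lookup 192.53.96.3: bits 1100000000110101011000 walk d0:-→d1:-→d2:-→d3:-→d4:-→d5:-→d6:-→d7:-→d8:-→d9:-→d10:-→d11:-→d12:-→d13:-→d14:-→d15:-→d16:-→d17:-→d18:-→d19:-→d20:H1→d21:-→d22:- -> H1
  - 192.53.96.0/20 clear@20
  + 192.53.0.0/16 (H2) depth=16
  + 0.0.0.0/0 (H3) depth=0
  + 192.53.99.64/27 (H2) depth=27
  - 0.0.0.0/0 clear@0
  + 192.53.99.0/24 (H0) depth=24
  - 192.53.99.0/24 clear@24
  + 150.192.0.0/12 (H3) depth=12
  + 192.53.99.71/32 (H2) depth=32
  lookup 150.192.98.175: bits 1001011011000 walk d0:-→d1:-→d2:-→d3:-→d4:-→d5:-→d6:-→d7:-→d8:-→d9:-→d10:-→d11:-→d12:H3→d13:- -> H3
  lookup 150.192.88.213: bits 1001011011000 walk d0:-→d1:-→d2:-→d3:-→d4:-→d5:-→d6:-→d7:-→d8:-→d9:-→d10:-→d11:-→d12:H3→d13:- -> H3
  lookup 192.53.99.67: bits 11000000001101010110001101000 walk d0:-→d1:-→d2:-→d3:-→d4:-→d5:-→d6:-→d7:-→d8:-→d9:-→d10:-→d11:-→d12:-→d13:-→d14:-→d15:-→d16:H2→d17:-→d18:-→d19:-→d20:-→d21:-→d22:-→d23:-→d24:-→d25:-→d26:-→d27:H2→d28:-→d29:- -> H2
  + 101.32.56.0/21 (H1) depth=21
  + 192.53.99.64/28 (H3) depth=28
  + 101.0.0.0/8 (H0) depth=8
  + 150.128.0.0/9 (H0) depth=9
  - 192.53.99.64/28 clear@28
  + 150.197.0.0/16 (H3) depth=16

== LOOKUPS ==
["H1","H2","H1","H3","H3","H2"]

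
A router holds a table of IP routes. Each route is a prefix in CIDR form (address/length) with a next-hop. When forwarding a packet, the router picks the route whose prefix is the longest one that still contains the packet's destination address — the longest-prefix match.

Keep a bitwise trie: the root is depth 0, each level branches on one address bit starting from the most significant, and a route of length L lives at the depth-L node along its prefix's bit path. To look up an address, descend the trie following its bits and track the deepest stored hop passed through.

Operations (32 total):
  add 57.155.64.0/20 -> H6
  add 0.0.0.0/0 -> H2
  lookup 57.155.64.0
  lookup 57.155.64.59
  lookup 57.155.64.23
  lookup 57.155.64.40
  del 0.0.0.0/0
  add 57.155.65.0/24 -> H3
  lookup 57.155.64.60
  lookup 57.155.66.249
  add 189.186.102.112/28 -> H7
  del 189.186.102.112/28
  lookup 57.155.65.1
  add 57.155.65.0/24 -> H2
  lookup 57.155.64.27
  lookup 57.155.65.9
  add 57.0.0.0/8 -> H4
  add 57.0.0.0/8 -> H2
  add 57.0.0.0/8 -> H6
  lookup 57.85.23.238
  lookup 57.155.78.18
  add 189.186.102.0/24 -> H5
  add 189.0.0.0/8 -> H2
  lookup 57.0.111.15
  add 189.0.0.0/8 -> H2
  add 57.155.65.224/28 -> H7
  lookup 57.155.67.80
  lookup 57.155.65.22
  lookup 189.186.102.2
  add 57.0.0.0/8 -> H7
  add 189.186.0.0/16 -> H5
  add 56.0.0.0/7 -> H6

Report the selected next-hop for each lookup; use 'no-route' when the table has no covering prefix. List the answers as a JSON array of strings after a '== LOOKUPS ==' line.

Trace:
  + 57.155.64.0/20 (H6) depth=20
  + 0.0.0.0/0 (H2) depth=0
  ? 57.155.64.0  path d0:H2→d1:-→d2:-→d3:-→d4:-→d5:-→d6:-→d7:-→d8:-→d9:-→d10:-→d11:-→d12:-→d13:-→d14:-→d15:-→d16:-→d17:-→d18:-→d19:-→d20:H6  best=H6
  ? 57.155.64.59  path d0:H2→d1:-→d2:-→d3:-→d4:-→d5:-→d6:-→d7:-→d8:-→d9:-→d10:-→d11:-→d12:-→d13:-→d14:-→d15:-→d16:-→d17:-→d18:-→d19:-→d20:H6  best=H6
  ? 57.155.64.23  path d0:H2→d1:-→d2:-→d3:-→d4:-→d5:-→d6:-→d7:-→d8:-→d9:-→d10:-→d11:-→d12:-→d13:-→d14:-→d15:-→d16:-→d17:-→d18:-→d19:-→d20:H6  best=H6
  ? 57.155.64.40  path d0:H2→d1:-→d2:-→d3:-→d4:-→d5:-→d6:-→d7:-→d8:-→d9:-→d10:-→d11:-→d12:-→d13:-→d14:-→d15:-→d16:-→d17:-→d18:-→d19:-→d20:H6  best=H6
  - 0.0.0.0/0 clear@0
  + 57.155.65.0/24 (H3) depth=24
  ? 57.155.64.60  path d0:-→d1:-→d2:-→d3:-→d4:-→d5:-→d6:-→d7:-→d8:-→d9:-→d10:-→d11:-→d12:-→d13:-→d14:-→d15:-→d16:-→d17:-→d18:-→d19:-→d20:H6→d21:-→d22:-→d23:-  best=H6
  ? 57.155.66.249  path d0:-→d1:-→d2:-→d3:-→d4:-→d5:-→d6:-→d7:-→d8:-→d9:-→d10:-→d11:-→d12:-→d13:-→d14:-→d15:-→d16:-→d17:-→d18:-→d19:-→d20:H6→d21:-→d22:-  best=H6
  + 189.186.102.112/28 (H7) depth=28
  - 189.186.102.112/28 clear@28
  ? 57.155.65.1  path d0:-→d1:-→d2:-→d3:-→d4:-→d5:-→d6:-→d7:-→d8:-→d9:-→d10:-→d11:-→d12:-→d13:-→d14:-→d15:-→d16:-→d17:-→d18:-→d19:-→d20:H6→d21:-→d22:-→d23:-→d24:H3  best=H3
  + 57.155.65.0/24 (H2) depth=24
  ? 57.155.64.27  path d0:-→d1:-→d2:-→d3:-→d4:-→d5:-→d6:-→d7:-→d8:-→d9:-→d10:-→d11:-→d12:-→d13:-→d14:-→d15:-→d16:-→d17:-→d18:-→d19:-→d20:H6→d21:-→d22:-→d23:-  best=H6
  ? 57.155.65.9  path d0:-→d1:-→d2:-→d3:-→d4:-→d5:-→d6:-→d7:-→d8:-→d9:-→d10:-→d11:-→d12:-→d13:-→d14:-→d15:-→d16:-→d17:-→d18:-→d19:-→d20:H6→d21:-→d22:-→d23:-→d24:H2  best=H2
  + 57.0.0.0/8 (H4) depth=8
  + 57.0.0.0/8 (H2) depth=8
  + 57.0.0.0/8 (H6) depth=8
  ? 57.85.23.238  path d0:-→d1:-→d2:-→d3:-→d4:-→d5:-→d6:-→d7:-→d8:H6  best=H6
  ? 57.155.78.18  path d0:-→d1:-→d2:-→d3:-→d4:-→d5:-→d6:-→d7:-→d8:H6→d9:-→d10:-→d11:-→d12:-→d13:-→d14:-→d15:-→d16:-→d17:-→d18:-→d19:-→d20:H6  best=H6
  + 189.186.102.0/24 (H5) depth=24
  + 189.0.0.0/8 (H2) depth=8
  ? 57.0.111.15  path d0:-→d1:-→d2:-→d3:-→d4:-→d5:-→d6:-→d7:-→d8:H6  best=H6
  + 189.0.0.0/8 (H2) depth=8
  + 57.155.65.224/28 (H7) depth=28
  ? 57.155.67.80  path d0:-→d1:-→d2:-→d3:-→d4:-→d5:-→d6:-→d7:-→d8:H6→d9:-→d10:-→d11:-→d12:-→d13:-→d14:-→d15:-→d16:-→d17:-→d18:-→d19:-→d20:H6→d21:-→d22:-  best=H6
  ? 57.155.65.22  path d0:-→d1:-→d2:-→d3:-→d4:-→d5:-→d6:-→d7:-→d8:H6→d9:-→d10:-→d11:-→d12:-→d13:-→d14:-→d15:-→d16:-→d17:-→d18:-→d19:-→d20:H6→d21:-→d22:-→d23:-→d24:H2  best=H2
  ? 189.186.102.2  path d0:-→d1:-→d2:-→d3:-→d4:-→d5:-→d6:-→d7:-→d8:H2→d9:-→d10:-→d11:-→d12:-→d13:-→d14:-→d15:-→d16:-→d17:-→d18:-→d19:-→d20:-→d21:-→d22:-→d23:-→d24:H5→d25:-  best=H5
  + 57.0.0.0/8 (H7) depth=8
  + 189.186.0.0/16 (H5) depth=16
  + 56.0.0.0/7 (H6) depth=7

== LOOKUPS ==
["H6","H6","H6","H6","H6","H6","H3","H6","H2","H6","H6","H6","H6","H2","H5"]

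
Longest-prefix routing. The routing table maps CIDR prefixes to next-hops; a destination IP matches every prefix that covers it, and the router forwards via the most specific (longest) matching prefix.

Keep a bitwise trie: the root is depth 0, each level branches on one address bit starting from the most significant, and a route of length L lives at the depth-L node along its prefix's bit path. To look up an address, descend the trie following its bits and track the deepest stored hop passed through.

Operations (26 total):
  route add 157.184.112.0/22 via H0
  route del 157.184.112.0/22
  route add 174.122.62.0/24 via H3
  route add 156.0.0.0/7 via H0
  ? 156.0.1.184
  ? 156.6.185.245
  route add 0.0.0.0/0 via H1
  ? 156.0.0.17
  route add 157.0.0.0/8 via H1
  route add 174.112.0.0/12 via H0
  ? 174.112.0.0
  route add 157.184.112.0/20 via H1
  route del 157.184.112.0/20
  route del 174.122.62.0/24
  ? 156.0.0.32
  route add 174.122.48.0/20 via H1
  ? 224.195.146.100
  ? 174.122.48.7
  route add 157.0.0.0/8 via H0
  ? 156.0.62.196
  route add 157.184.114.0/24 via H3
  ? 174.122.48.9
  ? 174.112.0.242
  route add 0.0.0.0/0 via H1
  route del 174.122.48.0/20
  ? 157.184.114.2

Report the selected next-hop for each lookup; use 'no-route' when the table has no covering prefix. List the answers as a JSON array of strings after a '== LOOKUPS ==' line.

Apply in order:
  add 157.184.112.0/22 -> H0 at depth 22
  del 157.184.112.0/22 (clear depth 22)
  add 174.122.62.0/24 -> H3 at depth 24
  add 156.0.0.0/7 -> H0 at depth 7
  Q 156.0.1.184: descend 1001110 ; hops seen [H0] ; pick H0
  Q 156.6.185.245: descend 1001110 ; hops seen [H0] ; pick H0
  add 0.0.0.0/0 -> H1 at depth 0
  Q 156.0.0.17: descend 1001110 ; hops seen [H1,H0] ; pick H0
  add 157.0.0.0/8 -> H1 at depth 8
  add 174.112.0.0/12 -> H0 at depth 12
  Q 174.112.0.0: descend 101011100111 ; hops seen [H1,H0] ; pick H0
  add 157.184.112.0/20 -> H1 at depth 20
  del 157.184.112.0/20 (clear depth 20)
  del 174.122.62.0/24 (clear depth 24)
  Q 156.0.0.32: descend 1001110 ; hops seen [H1,H0] ; pick H0
  add 174.122.48.0/20 -> H1 at depth 20
  Q 224.195.146.100: descend 1 ; hops seen [H1] ; pick H1
  Q 174.122.48.7: descend 10101110011110100011 ; hops seen [H1,H0,H1] ; pick H1
  add 157.0.0.0/8 -> H0 at depth 8
  Q 156.0.62.196: descend 1001110 ; hops seen [H1,H0] ; pick H0
  add 157.184.114.0/24 -> H3 at depth 24
  Q 174.122.48.9: descend 10101110011110100011 ; hops seen [H1,H0,H1] ; pick H1
  Q 174.112.0.242: descend 101011100111 ; hops seen [H1,H0] ; pick H0
  add 0.0.0.0/0 -> H1 at depth 0
  del 174.122.48.0/20 (clear depth 20)
  Q 157.184.114.2: descend 100111011011100001110010 ; hops seen [H1,H0,H0,H3] ; pick H3

== LOOKUPS ==
["H0","H0","H0","H0","H0","H1","H1","H0","H1","H0","H3"]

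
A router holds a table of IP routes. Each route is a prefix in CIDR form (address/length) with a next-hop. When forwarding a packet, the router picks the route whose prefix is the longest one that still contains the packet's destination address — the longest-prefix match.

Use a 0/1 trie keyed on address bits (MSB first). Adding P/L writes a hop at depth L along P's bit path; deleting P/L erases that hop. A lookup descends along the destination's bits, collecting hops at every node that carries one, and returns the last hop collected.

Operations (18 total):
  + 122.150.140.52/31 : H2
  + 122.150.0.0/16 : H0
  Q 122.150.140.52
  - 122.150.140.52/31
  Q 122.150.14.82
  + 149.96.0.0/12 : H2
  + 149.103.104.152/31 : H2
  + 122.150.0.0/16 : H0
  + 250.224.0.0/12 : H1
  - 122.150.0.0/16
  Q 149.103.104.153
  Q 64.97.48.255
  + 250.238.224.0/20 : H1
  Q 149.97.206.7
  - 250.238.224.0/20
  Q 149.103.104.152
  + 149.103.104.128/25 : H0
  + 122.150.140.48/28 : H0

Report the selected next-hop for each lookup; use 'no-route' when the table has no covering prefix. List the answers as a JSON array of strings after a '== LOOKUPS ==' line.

Trace:
  add 122.150.140.52/31 -> H2 at depth 31
  add 122.150.0.0/16 -> H0 at depth 16
  Q 122.150.140.52: descend 0111101010010110100011000011010 ; hops seen [H0,H2] ; pick H2
  - 122.150.140.52/31 clear@31
  Q 122.150.14.82: descend 0111101010010110 ; hops seen [H0] ; pick H0
  add 149.96.0.0/12 -> H2 at depth 12
  add 149.103.104.152/31 -> H2 at depth 31
  add 122.150.0.0/16 -> H0 at depth 16
  add 250.224.0.0/12 -> H1 at depth 12
  - 122.150.0.0/16 clear@16
  Q 149.103.104.153: descend 1001010101100111011010001001100 ; hops seen [H2,H2] ; pick H2
  Q 64.97.48.255: descend 01 ; hops seen [∅] ; pick no-route
  add 250.238.224.0/20 -> H1 at depth 20
  Q 149.97.206.7: descend 1001010101100 ; hops seen [H2] ; pick H2
  - 250.238.224.0/20 clear@20
  Q 149.103.104.152: descend 1001010101100111011010001001100 ; hops seen [H2,H2] ; pick H2
  add 149.103.104.128/25 -> H0 at depth 25
  add 122.150.140.48/28 -> H0 at depth 28

== LOOKUPS ==
["H2","H0","H2","no-route","H2","H2"]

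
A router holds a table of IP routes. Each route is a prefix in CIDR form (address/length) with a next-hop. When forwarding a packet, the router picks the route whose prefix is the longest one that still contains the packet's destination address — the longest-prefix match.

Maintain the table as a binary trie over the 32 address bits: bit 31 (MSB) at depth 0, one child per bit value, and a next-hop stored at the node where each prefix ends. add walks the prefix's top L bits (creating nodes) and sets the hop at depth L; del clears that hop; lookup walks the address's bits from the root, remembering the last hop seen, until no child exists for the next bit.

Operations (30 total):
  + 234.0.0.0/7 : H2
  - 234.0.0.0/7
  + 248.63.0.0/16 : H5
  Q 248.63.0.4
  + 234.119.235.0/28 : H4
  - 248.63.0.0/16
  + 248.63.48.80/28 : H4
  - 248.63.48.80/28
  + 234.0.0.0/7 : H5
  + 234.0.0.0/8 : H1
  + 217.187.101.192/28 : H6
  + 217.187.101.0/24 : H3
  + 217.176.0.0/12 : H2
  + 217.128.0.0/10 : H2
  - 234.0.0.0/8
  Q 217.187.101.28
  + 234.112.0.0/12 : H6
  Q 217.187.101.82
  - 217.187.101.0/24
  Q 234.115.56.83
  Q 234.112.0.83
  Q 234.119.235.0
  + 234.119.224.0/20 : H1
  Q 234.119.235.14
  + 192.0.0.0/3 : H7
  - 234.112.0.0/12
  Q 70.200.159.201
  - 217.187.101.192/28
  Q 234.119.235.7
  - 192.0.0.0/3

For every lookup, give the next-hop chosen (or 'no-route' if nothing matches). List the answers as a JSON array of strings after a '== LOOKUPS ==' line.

Trace:
  add 234.0.0.0/7 -> H2 at depth 7
  - 234.0.0.0/7 clear@7
  add 248.63.0.0/16 -> H5 at depth 16
  Q 248.63.0.4: descend 1111100000111111 ; hops seen [H5] ; pick H5
  add 234.119.235.0/28 -> H4 at depth 28
  - 248.63.0.0/16 clear@16
  add 248.63.48.80/28 -> H4 at depth 28
  - 248.63.48.80/28 clear@28
  add 234.0.0.0/7 -> H5 at depth 7
  add 234.0.0.0/8 -> H1 at depth 8
  add 217.187.101.192/28 -> H6 at depth 28
  add 217.187.101.0/24 -> H3 at depth 24
  add 217.176.0.0/12 -> H2 at depth 12
  add 217.128.0.0/10 -> H2 at depth 10
  - 234.0.0.0/8 clear@8
  Q 217.187.101.28: descend 110110011011101101100101 ; hops seen [H2,H2,H3] ; pick H3
  add 234.112.0.0/12 -> H6 at depth 12
  Q 217.187.101.82: descend 110110011011101101100101 ; hops seen [H2,H2,H3] ; pick H3
  - 217.187.101.0/24 clear@24
  Q 234.115.56.83: descend 1110101001110 ; hops seen [H5,H6] ; pick H6
  Q 234.112.0.83: descend 1110101001110 ; hops seen [H5,H6] ; pick H6
  Q 234.119.235.0: descend 1110101001110111111010110000 ; hops seen [H5,H6,H4] ; pick H4
  add 234.119.224.0/20 -> H1 at depth 20
  Q 234.119.235.14: descend 1110101001110111111010110000 ; hops seen [H5,H6,H1,H4] ; pick H4
  add 192.0.0.0/3 -> H7 at depth 3
  - 234.112.0.0/12 clear@12
  Q 70.200.159.201: descend ε ; hops seen [∅] ; pick no-route
  - 217.187.101.192/28 clear@28
  Q 234.119.235.7: descend 1110101001110111111010110000 ; hops seen [H5,H1,H4] ; pick H4
  - 192.0.0.0/3 clear@3

== LOOKUPS ==
["H5","H3","H3","H6","H6","H4","H4","no-route","H4"]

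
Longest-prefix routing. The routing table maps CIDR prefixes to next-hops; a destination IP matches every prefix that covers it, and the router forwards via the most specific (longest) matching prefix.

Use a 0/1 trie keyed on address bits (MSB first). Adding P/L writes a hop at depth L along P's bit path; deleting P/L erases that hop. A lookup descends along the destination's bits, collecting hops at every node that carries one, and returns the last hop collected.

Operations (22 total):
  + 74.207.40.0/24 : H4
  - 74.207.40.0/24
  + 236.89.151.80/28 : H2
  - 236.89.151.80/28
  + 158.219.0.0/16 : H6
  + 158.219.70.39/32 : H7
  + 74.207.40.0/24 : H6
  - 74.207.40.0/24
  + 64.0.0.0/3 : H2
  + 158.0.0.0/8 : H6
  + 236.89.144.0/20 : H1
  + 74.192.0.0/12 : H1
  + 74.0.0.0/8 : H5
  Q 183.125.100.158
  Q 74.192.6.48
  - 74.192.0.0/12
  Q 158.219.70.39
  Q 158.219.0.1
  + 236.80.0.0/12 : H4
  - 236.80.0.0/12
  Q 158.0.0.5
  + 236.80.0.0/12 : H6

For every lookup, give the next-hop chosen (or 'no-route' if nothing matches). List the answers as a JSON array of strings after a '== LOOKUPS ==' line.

Apply in order:
  + 74.207.40.0/24 (H4) depth=24
  del 74.207.40.0/24 (clear depth 24)
  + 236.89.151.80/28 (H2) depth=28
  del 236.89.151.80/28 (clear depth 28)
  + 158.219.0.0/16 (H6) depth=16
  + 158.219.70.39/32 (H7) depth=32
  + 74.207.40.0/24 (H6) depth=24
  del 74.207.40.0/24 (clear depth 24)
  + 64.0.0.0/3 (H2) depth=3
  + 158.0.0.0/8 (H6) depth=8
  + 236.89.144.0/20 (H1) depth=20
  + 74.192.0.0/12 (H1) depth=12
  + 74.0.0.0/8 (H5) depth=8
  Q 183.125.100.158: descend 10 ; hops seen [∅] ; pick no-route
  Q 74.192.6.48: descend 010010101100 ; hops seen [H2,H5,H1] ; pick H1
  del 74.192.0.0/12 (clear depth 12)
  Q 158.219.70.39: descend 10011110110110110100011000100111 ; hops seen [H6,H6,H7] ; pick H7
  Q 158.219.0.1: descend 10011110110110110 ; hops seen [H6,H6] ; pick H6
  + 236.80.0.0/12 (H4) depth=12
  del 236.80.0.0/12 (clear depth 12)
  Q 158.0.0.5: descend 10011110 ; hops seen [H6] ; pick H6
  + 236.80.0.0/12 (H6) depth=12

== LOOKUPS ==
["no-route","H1","H7","H6","H6"]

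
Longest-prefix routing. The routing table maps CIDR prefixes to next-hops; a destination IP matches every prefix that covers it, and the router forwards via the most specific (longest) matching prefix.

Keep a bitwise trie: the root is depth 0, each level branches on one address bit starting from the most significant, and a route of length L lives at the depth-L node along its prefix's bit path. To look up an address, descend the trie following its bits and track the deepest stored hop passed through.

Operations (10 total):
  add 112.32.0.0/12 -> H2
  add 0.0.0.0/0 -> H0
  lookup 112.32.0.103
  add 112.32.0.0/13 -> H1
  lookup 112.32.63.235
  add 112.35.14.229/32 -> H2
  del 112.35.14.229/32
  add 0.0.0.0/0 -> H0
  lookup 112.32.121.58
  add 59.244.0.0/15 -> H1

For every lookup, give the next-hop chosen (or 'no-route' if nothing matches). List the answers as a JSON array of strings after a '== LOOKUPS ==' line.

Process each operation:
  add 112.32.0.0/12 -> H2 at depth 12
  add 0.0.0.0/0 -> H0 at depth 0
  ? 112.32.0.103  path d0:H0→d1:-→d2:-→d3:-→d4:-→d5:-→d6:-→d7:-→d8:-→d9:-→d10:-→d11:-→d12:H2  best=H2
  add 112.32.0.0/13 -> H1 at depth 13
  ? 112.32.63.235  path d0:H0→d1:-→d2:-→d3:-→d4:-→d5:-→d6:-→d7:-→d8:-→d9:-→d10:-→d11:-→d12:H2→d13:H1  best=H1
  add 112.35.14.229/32 -> H2 at depth 32
  del 112.35.14.229/32 (clear depth 32)
  add 0.0.0.0/0 -> H0 at depth 0
  ? 112.32.121.58  path d0:H0→d1:-→d2:-→d3:-→d4:-→d5:-→d6:-→d7:-→d8:-→d9:-→d10:-→d11:-→d12:H2→d13:H1→d14:-  best=H1
  add 59.244.0.0/15 -> H1 at depth 15

== LOOKUPS ==
["H2","H1","H1"]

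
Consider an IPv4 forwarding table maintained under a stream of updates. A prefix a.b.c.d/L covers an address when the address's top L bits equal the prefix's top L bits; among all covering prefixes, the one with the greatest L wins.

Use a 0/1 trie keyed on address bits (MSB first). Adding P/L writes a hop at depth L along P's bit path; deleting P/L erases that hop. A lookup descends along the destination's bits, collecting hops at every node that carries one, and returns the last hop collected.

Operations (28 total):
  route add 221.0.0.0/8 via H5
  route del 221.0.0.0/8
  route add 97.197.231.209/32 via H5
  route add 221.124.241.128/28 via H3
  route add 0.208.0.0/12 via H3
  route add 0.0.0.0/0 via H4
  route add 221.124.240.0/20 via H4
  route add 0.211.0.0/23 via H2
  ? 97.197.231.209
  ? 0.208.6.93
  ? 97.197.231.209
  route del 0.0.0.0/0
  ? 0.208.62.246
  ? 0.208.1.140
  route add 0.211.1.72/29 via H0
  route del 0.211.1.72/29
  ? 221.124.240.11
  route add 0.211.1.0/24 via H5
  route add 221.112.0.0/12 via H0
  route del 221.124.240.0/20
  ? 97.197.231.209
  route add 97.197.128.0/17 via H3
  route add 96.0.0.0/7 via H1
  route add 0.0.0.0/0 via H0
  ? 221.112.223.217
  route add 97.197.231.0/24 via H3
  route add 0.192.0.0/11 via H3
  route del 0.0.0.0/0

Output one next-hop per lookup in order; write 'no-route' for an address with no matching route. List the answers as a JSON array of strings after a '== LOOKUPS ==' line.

Trace:
  + 221.0.0.0/8 (H5) depth=8
  del 221.0.0.0/8 (clear depth 8)
  + 97.197.231.209/32 (H5) depth=32
  + 221.124.241.128/28 (H3) depth=28
  + 0.208.0.0/12 (H3) depth=12
  + 0.0.0.0/0 (H4) depth=0
  + 221.124.240.0/20 (H4) depth=20
  + 0.211.0.0/23 (H2) depth=23
  ? 97.197.231.209  path d0:H4→d1:-→d2:-→d3:-→d4:-→d5:-→d6:-→d7:-→d8:-→d9:-→d10:-→d11:-→d12:-→d13:-→d14:-→d15:-→d16:-→d17:-→d18:-→d19:-→d20:-→d21:-→d22:-→d23:-→d24:-→d25:-→d26:-→d27:-→d28:-→d29:-→d30:-→d31:-→d32:H5  best=H5
  ? 0.208.6.93  path d0:H4→d1:-→d2:-→d3:-→d4:-→d5:-→d6:-→d7:-→d8:-→d9:-→d10:-→d11:-→d12:H3→d13:-→d14:-  best=H3
  ? 97.197.231.209  path d0:H4→d1:-→d2:-→d3:-→d4:-→d5:-→d6:-→d7:-→d8:-→d9:-→d10:-→d11:-→d12:-→d13:-→d14:-→d15:-→d16:-→d17:-→d18:-→d19:-→d20:-→d21:-→d22:-→d23:-→d24:-→d25:-→d26:-→d27:-→d28:-→d29:-→d30:-→d31:-→d32:H5  best=H5
  del 0.0.0.0/0 (clear depth 0)
  ? 0.208.62.246  path d0:-→d1:-→d2:-→d3:-→d4:-→d5:-→d6:-→d7:-→d8:-→d9:-→d10:-→d11:-→d12:H3→d13:-→d14:-  best=H3
  ? 0.208.1.140  path d0:-→d1:-→d2:-→d3:-→d4:-→d5:-→d6:-→d7:-→d8:-→d9:-→d10:-→d11:-→d12:H3→d13:-→d14:-  best=H3
  + 0.211.1.72/29 (H0) depth=29
  del 0.211.1.72/29 (clear depth 29)
  ? 221.124.240.11  path d0:-→d1:-→d2:-→d3:-→d4:-→d5:-→d6:-→d7:-→d8:-→d9:-→d10:-→d11:-→d12:-→d13:-→d14:-→d15:-→d16:-→d17:-→d18:-→d19:-→d20:H4→d21:-→d22:-→d23:-  best=H4
  + 0.211.1.0/24 (H5) depth=24
  + 221.112.0.0/12 (H0) depth=12
  del 221.124.240.0/20 (clear depth 20)
  ? 97.197.231.209  path d0:-→d1:-→d2:-→d3:-→d4:-→d5:-→d6:-→d7:-→d8:-→d9:-→d10:-→d11:-→d12:-→d13:-→d14:-→d15:-→d16:-→d17:-→d18:-→d19:-→d20:-→d21:-→d22:-→d23:-→d24:-→d25:-→d26:-→d27:-→d28:-→d29:-→d30:-→d31:-→d32:H5  best=H5
  + 97.197.128.0/17 (H3) depth=17
  + 96.0.0.0/7 (H1) depth=7
  + 0.0.0.0/0 (H0) depth=0
  ? 221.112.223.217  path d0:H0→d1:-→d2:-→d3:-→d4:-→d5:-→d6:-→d7:-→d8:-→d9:-→d10:-→d11:-→d12:H0  best=H0
  + 97.197.231.0/24 (H3) depth=24
  + 0.192.0.0/11 (H3) depth=11
  del 0.0.0.0/0 (clear depth 0)

== LOOKUPS ==
["H5","H3","H5","H3","H3","H4","H5","H0"]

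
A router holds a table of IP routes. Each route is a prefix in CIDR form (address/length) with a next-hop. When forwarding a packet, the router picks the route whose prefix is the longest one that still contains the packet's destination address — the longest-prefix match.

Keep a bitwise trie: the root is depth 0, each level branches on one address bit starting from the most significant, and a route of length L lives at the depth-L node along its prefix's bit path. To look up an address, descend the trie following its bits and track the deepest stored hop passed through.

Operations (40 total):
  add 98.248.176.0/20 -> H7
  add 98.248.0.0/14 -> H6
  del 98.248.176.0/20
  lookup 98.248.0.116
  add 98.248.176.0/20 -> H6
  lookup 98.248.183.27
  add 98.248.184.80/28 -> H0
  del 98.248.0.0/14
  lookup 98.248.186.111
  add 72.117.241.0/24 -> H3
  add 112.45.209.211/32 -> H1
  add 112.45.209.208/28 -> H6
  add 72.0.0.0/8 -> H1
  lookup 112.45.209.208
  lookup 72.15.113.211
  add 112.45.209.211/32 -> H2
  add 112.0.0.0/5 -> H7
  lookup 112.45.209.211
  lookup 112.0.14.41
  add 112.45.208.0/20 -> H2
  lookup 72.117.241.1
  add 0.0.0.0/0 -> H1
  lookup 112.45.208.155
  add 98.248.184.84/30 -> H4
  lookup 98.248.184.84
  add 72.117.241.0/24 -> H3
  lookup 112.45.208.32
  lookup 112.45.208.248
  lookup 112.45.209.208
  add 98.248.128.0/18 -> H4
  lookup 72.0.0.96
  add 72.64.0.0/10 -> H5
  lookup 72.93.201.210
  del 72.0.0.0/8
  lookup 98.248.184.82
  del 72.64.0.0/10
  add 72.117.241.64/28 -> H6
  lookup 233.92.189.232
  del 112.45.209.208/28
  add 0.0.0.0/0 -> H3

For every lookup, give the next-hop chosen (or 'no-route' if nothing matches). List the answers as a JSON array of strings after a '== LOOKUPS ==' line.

Apply in order:
  add 98.248.176.0/20 -> H7 at depth 20
  add 98.248.0.0/14 -> H6 at depth 14
  - 98.248.176.0/20 clear@20
  ? 98.248.0.116  path d0:-→d1:-→d2:-→d3:-→d4:-→d5:-→d6:-→d7:-→d8:-→d9:-→d10:-→d11:-→d12:-→d13:-→d14:H6→d15:-→d16:-  best=H6
  add 98.248.176.0/20 -> H6 at depth 20
  ? 98.248.183.27  path d0:-→d1:-→d2:-→d3:-→d4:-→d5:-→d6:-→d7:-→d8:-→d9:-→d10:-→d11:-→d12:-→d13:-→d14:H6→d15:-→d16:-→d17:-→d18:-→d19:-→d20:H6  best=H6
  add 98.248.184.80/28 -> H0 at depth 28
  - 98.248.0.0/14 clear@14
  ? 98.248.186.111  path d0:-→d1:-→d2:-→d3:-→d4:-→d5:-→d6:-→d7:-→d8:-→d9:-→d10:-→d11:-→d12:-→d13:-→d14:-→d15:-→d16:-→d17:-→d18:-→d19:-→d20:H6→d21:-→d22:-  best=H6
  add 72.117.241.0/24 -> H3 at depth 24
  add 112.45.209.211/32 -> H1 at depth 32
  add 112.45.209.208/28 -> H6 at depth 28
  add 72.0.0.0/8 -> H1 at depth 8
  ? 112.45.209.208  path d0:-→d1:-→d2:-→d3:-→d4:-→d5:-→d6:-→d7:-→d8:-→d9:-→d10:-→d11:-→d12:-→d13:-→d14:-→d15:-→d16:-→d17:-→d18:-→d19:-→d20:-→d21:-→d22:-→d23:-→d24:-→d25:-→d26:-→d27:-→d28:H6→d29:-→d30:-  best=H6
  ? 72.15.113.211  path d0:-→d1:-→d2:-→d3:-→d4:-→d5:-→d6:-→d7:-→d8:H1→d9:-  best=H1
  add 112.45.209.211/32 -> H2 at depth 32
  add 112.0.0.0/5 -> H7 at depth 5
  ? 112.45.209.211  path d0:-→d1:-→d2:-→d3:-→d4:-→d5:H7→d6:-→d7:-→d8:-→d9:-→d10:-→d11:-→d12:-→d13:-→d14:-→d15:-→d16:-→d17:-→d18:-→d19:-→d20:-→d21:-→d22:-→d23:-→d24:-→d25:-→d26:-→d27:-→d28:H6→d29:-→d30:-→d31:-→d32:H2  best=H2
  ? 112.0.14.41  path d0:-→d1:-→d2:-→d3:-→d4:-→d5:H7→d6:-→d7:-→d8:-→d9:-→d10:-  best=H7
  add 112.45.208.0/20 -> H2 at depth 20
  ? 72.117.241.1  path d0:-→d1:-→d2:-→d3:-→d4:-→d5:-→d6:-→d7:-→d8:H1→d9:-→d10:-→d11:-→d12:-→d13:-→d14:-→d15:-→d16:-→d17:-→d18:-→d19:-→d20:-→d21:-→d22:-→d23:-→d24:H3  best=H3
  add 0.0.0.0/0 -> H1 at depth 0
  ? 112.45.208.155  path d0:H1→d1:-→d2:-→d3:-→d4:-→d5:H7→d6:-→d7:-→d8:-→d9:-→d10:-→d11:-→d12:-→d13:-→d14:-→d15:-→d16:-→d17:-→d18:-→d19:-→d20:H2→d21:-→d22:-→d23:-  best=H2
  add 98.248.184.84/30 -> H4 at depth 30
  ? 98.248.184.84  path d0:H1→d1:-→d2:-→d3:-→d4:-→d5:-→d6:-→d7:-→d8:-→d9:-→d10:-→d11:-→d12:-→d13:-→d14:-→d15:-→d16:-→d17:-→d18:-→d19:-→d20:H6→d21:-→d22:-→d23:-→d24:-→d25:-→d26:-→d27:-→d28:H0→d29:-→d30:H4  best=H4
  add 72.117.241.0/24 -> H3 at depth 24
  ? 112.45.208.32  path d0:H1→d1:-→d2:-→d3:-→d4:-→d5:H7→d6:-→d7:-→d8:-→d9:-→d10:-→d11:-→d12:-→d13:-→d14:-→d15:-→d16:-→d17:-→d18:-→d19:-→d20:H2→d21:-→d22:-→d23:-  best=H2
  ? 112.45.208.248  path d0:H1→d1:-→d2:-→d3:-→d4:-→d5:H7→d6:-→d7:-→d8:-→d9:-→d10:-→d11:-→d12:-→d13:-→d14:-→d15:-→d16:-→d17:-→d18:-→d19:-→d20:H2→d21:-→d22:-→d23:-  best=H2
  ? 112.45.209.208  path d0:H1→d1:-→d2:-→d3:-→d4:-→d5:H7→d6:-→d7:-→d8:-→d9:-→d10:-→d11:-→d12:-→d13:-→d14:-→d15:-→d16:-→d17:-→d18:-→d19:-→d20:H2→d21:-→d22:-→d23:-→d24:-→d25:-→d26:-→d27:-→d28:H6→d29:-→d30:-  best=H6
  add 98.248.128.0/18 -> H4 at depth 18
  ? 72.0.0.96  path d0:H1→d1:-→d2:-→d3:-→d4:-→d5:-→d6:-→d7:-→d8:H1→d9:-  best=H1
  add 72.64.0.0/10 -> H5 at depth 10
  ? 72.93.201.210  path d0:H1→d1:-→d2:-→d3:-→d4:-→d5:-→d6:-→d7:-→d8:H1→d9:-→d10:H5  best=H5
  - 72.0.0.0/8 clear@8
  ? 98.248.184.82  path d0:H1→d1:-→d2:-→d3:-→d4:-→d5:-→d6:-→d7:-→d8:-→d9:-→d10:-→d11:-→d12:-→d13:-→d14:-→d15:-→d16:-→d17:-→d18:H4→d19:-→d20:H6→d21:-→d22:-→d23:-→d24:-→d25:-→d26:-→d27:-→d28:H0→d29:-  best=H0
  - 72.64.0.0/10 clear@10
  add 72.117.241.64/28 -> H6 at depth 28
  ? 233.92.189.232  path d0:H1  best=H1
  - 112.45.209.208/28 clear@28
  add 0.0.0.0/0 -> H3 at depth 0

== LOOKUPS ==
["H6","H6","H6","H6","H1","H2","H7","H3","H2","H4","H2","H2","H6","H1","H5","H0","H1"]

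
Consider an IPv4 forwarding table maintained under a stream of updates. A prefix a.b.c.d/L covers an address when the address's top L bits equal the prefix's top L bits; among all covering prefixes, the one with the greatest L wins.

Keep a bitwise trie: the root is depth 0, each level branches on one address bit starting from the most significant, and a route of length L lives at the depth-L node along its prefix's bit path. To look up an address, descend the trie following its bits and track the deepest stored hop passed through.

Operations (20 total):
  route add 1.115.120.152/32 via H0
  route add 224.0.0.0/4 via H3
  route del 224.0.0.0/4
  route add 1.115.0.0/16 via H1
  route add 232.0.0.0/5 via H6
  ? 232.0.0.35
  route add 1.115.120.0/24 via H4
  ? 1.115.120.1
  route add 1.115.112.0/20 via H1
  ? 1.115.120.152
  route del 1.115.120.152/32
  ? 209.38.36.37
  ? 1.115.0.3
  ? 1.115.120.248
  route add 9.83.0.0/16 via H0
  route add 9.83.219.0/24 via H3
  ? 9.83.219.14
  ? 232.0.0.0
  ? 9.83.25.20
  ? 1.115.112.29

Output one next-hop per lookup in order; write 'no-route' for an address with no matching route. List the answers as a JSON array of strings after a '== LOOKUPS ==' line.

Trace:
  add 1.115.120.152/32 -> H0 at depth 32
  add 224.0.0.0/4 -> H3 at depth 4
  del 224.0.0.0/4 (clear depth 4)
  add 1.115.0.0/16 -> H1 at depth 16
  add 232.0.0.0/5 -> H6 at depth 5
  ? 232.0.0.35  path d0:-→d1:-→d2:-→d3:-→d4:-→d5:H6  best=H6
  add 1.115.120.0/24 -> H4 at depth 24
  ? 1.115.120.1  path d0:-→d1:-→d2:-→d3:-→d4:-→d5:-→d6:-→d7:-→d8:-→d9:-→d10:-→d11:-→d12:-→d13:-→d14:-→d15:-→d16:H1→d17:-→d18:-→d19:-→d20:-→d21:-→d22:-→d23:-→d24:H4  best=H4
  add 1.115.112.0/20 -> H1 at depth 20
  ? 1.115.120.152  path d0:-→d1:-→d2:-→d3:-→d4:-→d5:-→d6:-→d7:-→d8:-→d9:-→d10:-→d11:-→d12:-→d13:-→d14:-→d15:-→d16:H1→d17:-→d18:-→d19:-→d20:H1→d21:-→d22:-→d23:-→d24:H4→d25:-→d26:-→d27:-→d28:-→d29:-→d30:-→d31:-→d32:H0  best=H0
  del 1.115.120.152/32 (clear depth 32)
  ? 209.38.36.37  path d0:-→d1:-→d2:-  best=no-route
  ? 1.115.0.3  path d0:-→d1:-→d2:-→d3:-→d4:-→d5:-→d6:-→d7:-→d8:-→d9:-→d10:-→d11:-→d12:-→d13:-→d14:-→d15:-→d16:H1→d17:-  best=H1
  ? 1.115.120.248  path d0:-→d1:-→d2:-→d3:-→d4:-→d5:-→d6:-→d7:-→d8:-→d9:-→d10:-→d11:-→d12:-→d13:-→d14:-→d15:-→d16:H1→d17:-→d18:-→d19:-→d20:H1→d21:-→d22:-→d23:-→d24:H4→d25:-  best=H4
  add 9.83.0.0/16 -> H0 at depth 16
  add 9.83.219.0/24 -> H3 at depth 24
  ? 9.83.219.14  path d0:-→d1:-→d2:-→d3:-→d4:-→d5:-→d6:-→d7:-→d8:-→d9:-→d10:-→d11:-→d12:-→d13:-→d14:-→d15:-→d16:H0→d17:-→d18:-→d19:-→d20:-→d21:-→d22:-→d23:-→d24:H3  best=H3
  ? 232.0.0.0  path d0:-→d1:-→d2:-→d3:-→d4:-→d5:H6  best=H6
  ? 9.83.25.20  path d0:-→d1:-→d2:-→d3:-→d4:-→d5:-→d6:-→d7:-→d8:-→d9:-→d10:-→d11:-→d12:-→d13:-→d14:-→d15:-→d16:H0  best=H0
  ? 1.115.112.29  path d0:-→d1:-→d2:-→d3:-→d4:-→d5:-→d6:-→d7:-→d8:-→d9:-→d10:-→d11:-→d12:-→d13:-→d14:-→d15:-→d16:H1→d17:-→d18:-→d19:-→d20:H1  best=H1

== LOOKUPS ==
["H6","H4","H0","no-route","H1","H4","H3","H6","H0","H1"]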